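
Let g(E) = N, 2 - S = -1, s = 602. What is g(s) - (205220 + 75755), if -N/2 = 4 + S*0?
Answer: -280983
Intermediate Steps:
S = 3 (S = 2 - 1*(-1) = 2 + 1 = 3)
N = -8 (N = -2*(4 + 3*0) = -2*(4 + 0) = -2*4 = -8)
g(E) = -8
g(s) - (205220 + 75755) = -8 - (205220 + 75755) = -8 - 1*280975 = -8 - 280975 = -280983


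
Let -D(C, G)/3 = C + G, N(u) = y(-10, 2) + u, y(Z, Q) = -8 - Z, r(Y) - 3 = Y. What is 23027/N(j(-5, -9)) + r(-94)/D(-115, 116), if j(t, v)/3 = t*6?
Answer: -61073/264 ≈ -231.34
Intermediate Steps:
r(Y) = 3 + Y
j(t, v) = 18*t (j(t, v) = 3*(t*6) = 3*(6*t) = 18*t)
N(u) = 2 + u (N(u) = (-8 - 1*(-10)) + u = (-8 + 10) + u = 2 + u)
D(C, G) = -3*C - 3*G (D(C, G) = -3*(C + G) = -3*C - 3*G)
23027/N(j(-5, -9)) + r(-94)/D(-115, 116) = 23027/(2 + 18*(-5)) + (3 - 94)/(-3*(-115) - 3*116) = 23027/(2 - 90) - 91/(345 - 348) = 23027/(-88) - 91/(-3) = 23027*(-1/88) - 91*(-⅓) = -23027/88 + 91/3 = -61073/264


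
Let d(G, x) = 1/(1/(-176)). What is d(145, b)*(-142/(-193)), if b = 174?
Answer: -24992/193 ≈ -129.49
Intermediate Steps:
d(G, x) = -176 (d(G, x) = 1/(-1/176) = -176)
d(145, b)*(-142/(-193)) = -(-24992)/(-193) = -(-24992)*(-1)/193 = -176*142/193 = -24992/193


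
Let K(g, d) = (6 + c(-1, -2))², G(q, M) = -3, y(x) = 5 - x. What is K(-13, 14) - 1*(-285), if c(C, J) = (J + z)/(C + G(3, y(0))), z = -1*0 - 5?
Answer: 5521/16 ≈ 345.06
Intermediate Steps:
z = -5 (z = 0 - 5 = -5)
c(C, J) = (-5 + J)/(-3 + C) (c(C, J) = (J - 5)/(C - 3) = (-5 + J)/(-3 + C))
K(g, d) = 961/16 (K(g, d) = (6 + (-5 - 2)/(-3 - 1))² = (6 - 7/(-4))² = (6 - ¼*(-7))² = (6 + 7/4)² = (31/4)² = 961/16)
K(-13, 14) - 1*(-285) = 961/16 - 1*(-285) = 961/16 + 285 = 5521/16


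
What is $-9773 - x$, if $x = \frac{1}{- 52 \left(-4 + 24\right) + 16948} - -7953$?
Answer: $- \frac{281985209}{15908} \approx -17726.0$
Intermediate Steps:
$x = \frac{126516325}{15908}$ ($x = \frac{1}{\left(-52\right) 20 + 16948} + 7953 = \frac{1}{-1040 + 16948} + 7953 = \frac{1}{15908} + 7953 = \frac{126516325}{15908} \approx 7953.0$)
$-9773 - x = -9773 - \frac{126516325}{15908} = - \frac{281985209}{15908}$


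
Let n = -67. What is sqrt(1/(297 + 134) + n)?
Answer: 2*I*sqrt(3111389)/431 ≈ 8.1852*I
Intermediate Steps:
sqrt(1/(297 + 134) + n) = sqrt(1/(297 + 134) - 67) = sqrt(1/431 - 67) = sqrt(-28876/431) = 2*I*sqrt(3111389)/431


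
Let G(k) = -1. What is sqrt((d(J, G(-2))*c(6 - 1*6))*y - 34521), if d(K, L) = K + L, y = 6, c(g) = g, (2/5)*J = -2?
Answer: I*sqrt(34521) ≈ 185.8*I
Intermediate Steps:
J = -5 (J = (5/2)*(-2) = -5)
sqrt((d(J, G(-2))*c(6 - 1*6))*y - 34521) = sqrt(((-5 - 1)*(6 - 1*6))*6 - 34521) = sqrt(-6*(6 - 6)*6 - 34521) = sqrt(-6*0*6 - 34521) = sqrt(0*6 - 34521) = sqrt(0 - 34521) = sqrt(-34521) = I*sqrt(34521)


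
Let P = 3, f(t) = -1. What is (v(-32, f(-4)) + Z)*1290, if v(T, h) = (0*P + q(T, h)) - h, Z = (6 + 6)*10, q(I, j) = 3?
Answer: 159960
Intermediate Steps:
Z = 120 (Z = 12*10 = 120)
v(T, h) = 3 - h (v(T, h) = (0*3 + 3) - h = (0 + 3) - h = 3 - h)
(v(-32, f(-4)) + Z)*1290 = ((3 - 1*(-1)) + 120)*1290 = ((3 + 1) + 120)*1290 = (4 + 120)*1290 = 124*1290 = 159960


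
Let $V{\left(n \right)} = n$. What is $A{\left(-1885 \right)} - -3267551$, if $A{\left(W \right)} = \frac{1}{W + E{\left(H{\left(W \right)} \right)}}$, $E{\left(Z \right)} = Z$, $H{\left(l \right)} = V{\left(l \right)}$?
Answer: $\frac{12318667269}{3770} \approx 3.2676 \cdot 10^{6}$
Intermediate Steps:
$H{\left(l \right)} = l$
$A{\left(W \right)} = \frac{1}{2 W}$ ($A{\left(W \right)} = \frac{1}{W + W} = \frac{1}{2 W}$)
$A{\left(-1885 \right)} - -3267551 = \frac{1}{2 \left(-1885\right)} - -3267551 = \frac{1}{2} \left(- \frac{1}{1885}\right) + 3267551 = - \frac{1}{3770} + 3267551 = \frac{12318667269}{3770}$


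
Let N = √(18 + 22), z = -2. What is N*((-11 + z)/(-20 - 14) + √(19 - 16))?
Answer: √10*(13 + 34*√3)/17 ≈ 13.373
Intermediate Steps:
N = 2*√10 (N = √40 = 2*√10 ≈ 6.3246)
N*((-11 + z)/(-20 - 14) + √(19 - 16)) = (2*√10)*((-11 - 2)/(-20 - 14) + √(19 - 16)) = (2*√10)*(-13/(-34) + √3) = (2*√10)*(-13*(-1/34) + √3) = (2*√10)*(13/34 + √3) = 2*√10*(13/34 + √3)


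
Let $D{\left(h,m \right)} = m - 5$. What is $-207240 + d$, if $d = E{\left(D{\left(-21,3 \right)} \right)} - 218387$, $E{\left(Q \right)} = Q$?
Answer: $-425629$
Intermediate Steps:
$D{\left(h,m \right)} = -5 + m$
$d = -218389$ ($d = \left(-5 + 3\right) - 218387 = -2 - 218387 = -218389$)
$-207240 + d = -207240 - 218389 = -425629$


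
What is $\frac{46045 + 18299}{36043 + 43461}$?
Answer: $\frac{8043}{9938} \approx 0.80932$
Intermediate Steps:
$\frac{46045 + 18299}{36043 + 43461} = \frac{64344}{79504} = 64344 \cdot \frac{1}{79504} = \frac{8043}{9938}$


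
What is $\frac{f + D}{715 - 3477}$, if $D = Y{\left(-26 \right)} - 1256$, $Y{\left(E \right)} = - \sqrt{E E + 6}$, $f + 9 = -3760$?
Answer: $\frac{5025}{2762} + \frac{\sqrt{682}}{2762} \approx 1.8288$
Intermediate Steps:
$f = -3769$ ($f = -9 - 3760 = -3769$)
$Y{\left(E \right)} = - \sqrt{6 + E^{2}}$ ($Y{\left(E \right)} = - \sqrt{E^{2} + 6} = - \sqrt{6 + E^{2}}$)
$D = -1256 - \sqrt{682}$ ($D = - \sqrt{6 + \left(-26\right)^{2}} - 1256 = - \sqrt{6 + 676} - 1256 = - \sqrt{682} - 1256 = -1256 - \sqrt{682} \approx -1282.1$)
$\frac{f + D}{715 - 3477} = \frac{-3769 - \left(1256 + \sqrt{682}\right)}{715 - 3477} = \frac{-5025 - \sqrt{682}}{-2762} = \left(-5025 - \sqrt{682}\right) \left(- \frac{1}{2762}\right) = \frac{5025}{2762} + \frac{\sqrt{682}}{2762}$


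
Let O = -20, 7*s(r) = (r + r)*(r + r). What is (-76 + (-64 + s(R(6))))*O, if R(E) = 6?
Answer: 16720/7 ≈ 2388.6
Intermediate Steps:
s(r) = 4*r**2/7 (s(r) = ((r + r)*(r + r))/7 = ((2*r)*(2*r))/7 = (4*r**2)/7 = 4*r**2/7)
(-76 + (-64 + s(R(6))))*O = (-76 + (-64 + (4/7)*6**2))*(-20) = (-76 + (-64 + (4/7)*36))*(-20) = (-76 + (-64 + 144/7))*(-20) = (-76 - 304/7)*(-20) = -836/7*(-20) = 16720/7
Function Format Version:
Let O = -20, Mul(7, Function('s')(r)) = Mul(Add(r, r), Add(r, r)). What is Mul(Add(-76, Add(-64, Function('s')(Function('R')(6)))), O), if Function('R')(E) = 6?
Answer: Rational(16720, 7) ≈ 2388.6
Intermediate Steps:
Function('s')(r) = Mul(Rational(4, 7), Pow(r, 2)) (Function('s')(r) = Mul(Rational(1, 7), Mul(Add(r, r), Add(r, r))) = Mul(Rational(1, 7), Mul(Mul(2, r), Mul(2, r))) = Mul(Rational(1, 7), Mul(4, Pow(r, 2))) = Mul(Rational(4, 7), Pow(r, 2)))
Mul(Add(-76, Add(-64, Function('s')(Function('R')(6)))), O) = Mul(Add(-76, Add(-64, Mul(Rational(4, 7), Pow(6, 2)))), -20) = Mul(Add(-76, Add(-64, Mul(Rational(4, 7), 36))), -20) = Mul(Add(-76, Add(-64, Rational(144, 7))), -20) = Mul(Add(-76, Rational(-304, 7)), -20) = Mul(Rational(-836, 7), -20) = Rational(16720, 7)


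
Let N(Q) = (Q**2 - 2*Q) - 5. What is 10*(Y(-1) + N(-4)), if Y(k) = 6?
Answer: 250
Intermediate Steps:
N(Q) = -5 + Q**2 - 2*Q
10*(Y(-1) + N(-4)) = 10*(6 + (-5 + (-4)**2 - 2*(-4))) = 10*(6 + (-5 + 16 + 8)) = 10*(6 + 19) = 10*25 = 250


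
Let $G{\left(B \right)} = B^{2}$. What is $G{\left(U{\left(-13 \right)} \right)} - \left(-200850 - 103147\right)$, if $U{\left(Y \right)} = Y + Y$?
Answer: $304673$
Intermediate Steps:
$U{\left(Y \right)} = 2 Y$
$G{\left(U{\left(-13 \right)} \right)} - \left(-200850 - 103147\right) = \left(2 \left(-13\right)\right)^{2} - \left(-200850 - 103147\right) = \left(-26\right)^{2} - -303997 = 676 + 303997 = 304673$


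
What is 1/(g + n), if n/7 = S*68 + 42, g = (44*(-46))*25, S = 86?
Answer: -1/9370 ≈ -0.00010672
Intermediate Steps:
g = -50600 (g = -2024*25 = -50600)
n = 41230 (n = 7*(86*68 + 42) = 7*(5848 + 42) = 7*5890 = 41230)
1/(g + n) = 1/(-50600 + 41230) = 1/(-9370) = -1/9370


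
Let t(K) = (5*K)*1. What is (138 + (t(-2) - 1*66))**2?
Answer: 3844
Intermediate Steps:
t(K) = 5*K
(138 + (t(-2) - 1*66))**2 = (138 + (5*(-2) - 1*66))**2 = (138 + (-10 - 66))**2 = (138 - 76)**2 = 62**2 = 3844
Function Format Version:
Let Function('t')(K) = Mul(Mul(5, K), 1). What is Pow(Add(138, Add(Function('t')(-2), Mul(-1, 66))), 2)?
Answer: 3844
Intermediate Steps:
Function('t')(K) = Mul(5, K)
Pow(Add(138, Add(Function('t')(-2), Mul(-1, 66))), 2) = Pow(Add(138, Add(Mul(5, -2), Mul(-1, 66))), 2) = Pow(Add(138, Add(-10, -66)), 2) = Pow(Add(138, -76), 2) = Pow(62, 2) = 3844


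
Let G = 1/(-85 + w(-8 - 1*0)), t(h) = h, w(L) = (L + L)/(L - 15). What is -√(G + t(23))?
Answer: -√86428986/1939 ≈ -4.7946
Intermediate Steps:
w(L) = 2*L/(-15 + L) (w(L) = (2*L)/(-15 + L) = 2*L/(-15 + L))
G = -23/1939 (G = 1/(-85 + 2*(-8 - 1*0)/(-15 + (-8 - 1*0))) = 1/(-85 + 2*(-8 + 0)/(-15 + (-8 + 0))) = 1/(-85 + 2*(-8)/(-15 - 8)) = 1/(-85 + 2*(-8)/(-23)) = 1/(-85 + 2*(-8)*(-1/23)) = 1/(-85 + 16/23) = 1/(-1939/23) = -23/1939 ≈ -0.011862)
-√(G + t(23)) = -√(-23/1939 + 23) = -√(44574/1939) = -√86428986/1939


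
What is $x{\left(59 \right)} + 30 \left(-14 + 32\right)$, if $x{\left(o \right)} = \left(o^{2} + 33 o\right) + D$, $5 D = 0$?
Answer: $5968$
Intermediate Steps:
$D = 0$ ($D = \frac{1}{5} \cdot 0 = 0$)
$x{\left(o \right)} = o^{2} + 33 o$ ($x{\left(o \right)} = \left(o^{2} + 33 o\right) + 0 = o^{2} + 33 o$)
$x{\left(59 \right)} + 30 \left(-14 + 32\right) = 59 \left(33 + 59\right) + 30 \left(-14 + 32\right) = 59 \cdot 92 + 30 \cdot 18 = 5428 + 540 = 5968$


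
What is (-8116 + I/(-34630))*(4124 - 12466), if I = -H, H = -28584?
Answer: 1172408304544/17315 ≈ 6.7711e+7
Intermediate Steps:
I = 28584 (I = -1*(-28584) = 28584)
(-8116 + I/(-34630))*(4124 - 12466) = (-8116 + 28584/(-34630))*(4124 - 12466) = (-8116 + 28584*(-1/34630))*(-8342) = (-8116 - 14292/17315)*(-8342) = -140542832/17315*(-8342) = 1172408304544/17315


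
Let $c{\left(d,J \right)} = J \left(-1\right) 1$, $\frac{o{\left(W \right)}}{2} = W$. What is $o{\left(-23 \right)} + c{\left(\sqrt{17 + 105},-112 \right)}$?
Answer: $66$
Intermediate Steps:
$o{\left(W \right)} = 2 W$
$c{\left(d,J \right)} = - J$ ($c{\left(d,J \right)} = - J 1 = - J$)
$o{\left(-23 \right)} + c{\left(\sqrt{17 + 105},-112 \right)} = 2 \left(-23\right) - -112 = -46 + 112 = 66$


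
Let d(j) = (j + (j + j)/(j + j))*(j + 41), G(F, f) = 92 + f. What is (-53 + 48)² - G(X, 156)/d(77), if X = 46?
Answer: 57463/2301 ≈ 24.973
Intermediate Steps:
d(j) = (1 + j)*(41 + j) (d(j) = (j + (2*j)/((2*j)))*(41 + j) = (j + (2*j)*(1/(2*j)))*(41 + j) = (j + 1)*(41 + j) = (1 + j)*(41 + j))
(-53 + 48)² - G(X, 156)/d(77) = (-53 + 48)² - (92 + 156)/(41 + 77² + 42*77) = (-5)² - 248/(41 + 5929 + 3234) = 25 - 248/9204 = 25 - 1*62/2301 = 25 - 62/2301 = 57463/2301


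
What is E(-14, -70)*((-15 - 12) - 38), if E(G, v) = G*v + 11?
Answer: -64415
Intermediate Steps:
E(G, v) = 11 + G*v
E(-14, -70)*((-15 - 12) - 38) = (11 - 14*(-70))*((-15 - 12) - 38) = (11 + 980)*(-27 - 38) = 991*(-65) = -64415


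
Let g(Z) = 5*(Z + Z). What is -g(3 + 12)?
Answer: -150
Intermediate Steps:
g(Z) = 10*Z (g(Z) = 5*(2*Z) = 10*Z)
-g(3 + 12) = -10*(3 + 12) = -10*15 = -1*150 = -150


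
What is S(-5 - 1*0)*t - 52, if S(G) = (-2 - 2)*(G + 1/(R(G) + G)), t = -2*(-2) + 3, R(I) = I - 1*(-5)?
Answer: 468/5 ≈ 93.600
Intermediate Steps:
R(I) = 5 + I (R(I) = I + 5 = 5 + I)
t = 7 (t = 4 + 3 = 7)
S(G) = -4*G - 4/(5 + 2*G) (S(G) = (-2 - 2)*(G + 1/((5 + G) + G)) = -4*(G + 1/(5 + 2*G)) = -4*G - 4/(5 + 2*G))
S(-5 - 1*0)*t - 52 = (4*(-1 - 5*(-5 - 1*0) - 2*(-5 - 1*0)²)/(5 + 2*(-5 - 1*0)))*7 - 52 = (4*(-1 - 5*(-5 + 0) - 2*(-5 + 0)²)/(5 + 2*(-5 + 0)))*7 - 52 = (4*(-1 - 5*(-5) - 2*(-5)²)/(5 + 2*(-5)))*7 - 52 = (4*(-1 + 25 - 2*25)/(5 - 10))*7 - 52 = (4*(-1 + 25 - 50)/(-5))*7 - 52 = (4*(-⅕)*(-26))*7 - 52 = (104/5)*7 - 52 = 728/5 - 52 = 468/5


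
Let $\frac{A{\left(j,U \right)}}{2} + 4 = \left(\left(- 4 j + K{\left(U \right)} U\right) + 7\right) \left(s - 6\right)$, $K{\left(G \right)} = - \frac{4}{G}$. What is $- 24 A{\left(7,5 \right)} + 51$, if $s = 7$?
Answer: $1443$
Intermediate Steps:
$A{\left(j,U \right)} = -2 - 8 j$ ($A{\left(j,U \right)} = -8 + 2 \left(\left(- 4 j + - \frac{4}{U} U\right) + 7\right) \left(7 - 6\right) = -8 + 2 \left(\left(- 4 j - 4\right) + 7\right) 1 = -8 + 2 \left(\left(-4 - 4 j\right) + 7\right) 1 = -8 + 2 \left(3 - 4 j\right) 1 = -8 + 2 \left(3 - 4 j\right) = -8 - \left(-6 + 8 j\right) = -2 - 8 j$)
$- 24 A{\left(7,5 \right)} + 51 = - 24 \left(-2 - 56\right) + 51 = \left(-24\right) \left(-58\right) + 51 = 1392 + 51 = 1443$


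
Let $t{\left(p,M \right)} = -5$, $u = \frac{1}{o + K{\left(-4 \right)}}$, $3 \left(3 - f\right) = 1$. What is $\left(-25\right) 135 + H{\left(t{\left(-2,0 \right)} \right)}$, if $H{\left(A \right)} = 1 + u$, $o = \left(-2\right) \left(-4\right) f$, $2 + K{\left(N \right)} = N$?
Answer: $- \frac{155201}{46} \approx -3373.9$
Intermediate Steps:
$f = \frac{8}{3}$ ($f = 3 - \frac{1}{3} = \frac{8}{3} \approx 2.6667$)
$K{\left(N \right)} = -2 + N$
$o = \frac{64}{3}$ ($o = \left(-2\right) \left(-4\right) \frac{8}{3} = 8 \cdot \frac{8}{3} = \frac{64}{3} \approx 21.333$)
$u = \frac{3}{46}$ ($u = \frac{1}{\frac{64}{3} - 6} = \frac{1}{\frac{46}{3}} = \frac{3}{46} \approx 0.065217$)
$H{\left(A \right)} = \frac{49}{46}$ ($H{\left(A \right)} = 1 + \frac{3}{46} = \frac{49}{46}$)
$\left(-25\right) 135 + H{\left(t{\left(-2,0 \right)} \right)} = \left(-25\right) 135 + \frac{49}{46} = -3375 + \frac{49}{46} = - \frac{155201}{46}$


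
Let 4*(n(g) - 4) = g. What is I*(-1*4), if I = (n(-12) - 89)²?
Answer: -30976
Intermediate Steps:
n(g) = 4 + g/4
I = 7744 (I = ((4 + (¼)*(-12)) - 89)² = ((4 - 3) - 89)² = (1 - 89)² = (-88)² = 7744)
I*(-1*4) = 7744*(-1*4) = 7744*(-4) = -30976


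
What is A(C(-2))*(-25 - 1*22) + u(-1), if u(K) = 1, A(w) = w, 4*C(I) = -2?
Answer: 49/2 ≈ 24.500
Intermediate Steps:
C(I) = -½ (C(I) = (¼)*(-2) = -½)
A(C(-2))*(-25 - 1*22) + u(-1) = -(-25 - 1*22)/2 + 1 = -(-25 - 22)/2 + 1 = -½*(-47) + 1 = 47/2 + 1 = 49/2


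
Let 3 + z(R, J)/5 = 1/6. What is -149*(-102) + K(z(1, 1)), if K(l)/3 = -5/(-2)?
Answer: 30411/2 ≈ 15206.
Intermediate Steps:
z(R, J) = -85/6 (z(R, J) = -15 + 5*(1/6) = -15 + 5*(1*(⅙)) = -15 + 5*(⅙) = -15 + ⅚ = -85/6)
K(l) = 15/2 (K(l) = 3*(-5/(-2)) = 3*(-5*(-½)) = 3*(5/2) = 15/2)
-149*(-102) + K(z(1, 1)) = -149*(-102) + 15/2 = 15198 + 15/2 = 30411/2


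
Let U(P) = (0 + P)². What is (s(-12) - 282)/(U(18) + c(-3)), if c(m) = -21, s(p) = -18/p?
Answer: -187/202 ≈ -0.92574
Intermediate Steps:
U(P) = P²
(s(-12) - 282)/(U(18) + c(-3)) = (-18/(-12) - 282)/(18² - 21) = (-18*(-1/12) - 282)/(324 - 21) = (3/2 - 282)/303 = -561/2*1/303 = -187/202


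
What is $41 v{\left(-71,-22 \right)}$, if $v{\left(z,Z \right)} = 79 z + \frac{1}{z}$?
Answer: $- \frac{16327840}{71} \approx -2.2997 \cdot 10^{5}$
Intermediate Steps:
$v{\left(z,Z \right)} = \frac{1}{z} + 79 z$
$41 v{\left(-71,-22 \right)} = 41 \left(\frac{1}{-71} + 79 \left(-71\right)\right) = 41 \left(- \frac{1}{71} - 5609\right) = 41 \left(- \frac{398240}{71}\right) = - \frac{16327840}{71}$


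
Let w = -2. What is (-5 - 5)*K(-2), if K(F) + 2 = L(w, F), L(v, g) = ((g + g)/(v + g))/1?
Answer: 10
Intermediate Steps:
L(v, g) = 2*g/(g + v) (L(v, g) = ((2*g)/(g + v))*1 = (2*g/(g + v))*1 = 2*g/(g + v))
K(F) = -2 + 2*F/(-2 + F) (K(F) = -2 + 2*F/(F - 2) = -2 + 2*F/(-2 + F))
(-5 - 5)*K(-2) = (-5 - 5)*(4/(-2 - 2)) = -40/(-4) = -40*(-1)/4 = -10*(-1) = 10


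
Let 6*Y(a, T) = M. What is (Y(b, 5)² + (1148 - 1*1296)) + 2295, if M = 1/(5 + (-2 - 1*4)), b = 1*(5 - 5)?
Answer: 77293/36 ≈ 2147.0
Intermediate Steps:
b = 0 (b = 1*0 = 0)
M = -1 (M = 1/(5 + (-2 - 4)) = 1/(5 - 6) = 1/(-1) = -1)
Y(a, T) = -⅙ (Y(a, T) = (⅙)*(-1) = -⅙)
(Y(b, 5)² + (1148 - 1*1296)) + 2295 = ((-⅙)² + (1148 - 1*1296)) + 2295 = (1/36 + (1148 - 1296)) + 2295 = (1/36 - 148) + 2295 = -5327/36 + 2295 = 77293/36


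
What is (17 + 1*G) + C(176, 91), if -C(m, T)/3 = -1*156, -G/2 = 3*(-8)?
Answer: 533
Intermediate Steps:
G = 48 (G = -6*(-8) = -2*(-24) = 48)
C(m, T) = 468 (C(m, T) = -(-3)*156 = -3*(-156) = 468)
(17 + 1*G) + C(176, 91) = (17 + 1*48) + 468 = (17 + 48) + 468 = 65 + 468 = 533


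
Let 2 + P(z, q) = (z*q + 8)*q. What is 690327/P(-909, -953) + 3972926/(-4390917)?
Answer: -1094319375006647/1208335874019873 ≈ -0.90564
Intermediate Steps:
P(z, q) = -2 + q*(8 + q*z) (P(z, q) = -2 + (z*q + 8)*q = -2 + (q*z + 8)*q = -2 + (8 + q*z)*q = -2 + q*(8 + q*z))
690327/P(-909, -953) + 3972926/(-4390917) = 690327/(-2 + 8*(-953) - 909*(-953)²) + 3972926/(-4390917) = 690327/(-2 - 7624 - 909*908209) + 3972926*(-1/4390917) = 690327/(-2 - 7624 - 825561981) - 3972926/4390917 = 690327/(-825569607) - 3972926/4390917 = 690327*(-1/825569607) - 3972926/4390917 = -230109/275189869 - 3972926/4390917 = -1094319375006647/1208335874019873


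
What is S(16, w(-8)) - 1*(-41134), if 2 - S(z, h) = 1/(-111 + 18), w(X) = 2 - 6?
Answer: 3825649/93 ≈ 41136.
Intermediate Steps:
w(X) = -4
S(z, h) = 187/93 (S(z, h) = 2 - 1/(-111 + 18) = 2 - 1/(-93) = 2 - 1*(-1/93) = 2 + 1/93 = 187/93)
S(16, w(-8)) - 1*(-41134) = 187/93 - 1*(-41134) = 187/93 + 41134 = 3825649/93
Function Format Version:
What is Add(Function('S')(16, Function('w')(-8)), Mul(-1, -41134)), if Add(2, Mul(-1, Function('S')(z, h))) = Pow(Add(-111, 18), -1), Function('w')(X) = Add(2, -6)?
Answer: Rational(3825649, 93) ≈ 41136.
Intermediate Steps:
Function('w')(X) = -4
Function('S')(z, h) = Rational(187, 93) (Function('S')(z, h) = Add(2, Mul(-1, Pow(Add(-111, 18), -1))) = Add(2, Mul(-1, Pow(-93, -1))) = Add(2, Mul(-1, Rational(-1, 93))) = Add(2, Rational(1, 93)) = Rational(187, 93))
Add(Function('S')(16, Function('w')(-8)), Mul(-1, -41134)) = Add(Rational(187, 93), Mul(-1, -41134)) = Add(Rational(187, 93), 41134) = Rational(3825649, 93)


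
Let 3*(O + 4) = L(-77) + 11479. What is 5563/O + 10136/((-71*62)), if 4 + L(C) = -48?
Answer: -7039577/8374805 ≈ -0.84057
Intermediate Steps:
L(C) = -52 (L(C) = -4 - 48 = -52)
O = 3805 (O = -4 + (-52 + 11479)/3 = -4 + (1/3)*11427 = -4 + 3809 = 3805)
5563/O + 10136/((-71*62)) = 5563/3805 + 10136/((-71*62)) = 5563*(1/3805) + 10136/(-4402) = 5563/3805 + 10136*(-1/4402) = 5563/3805 - 5068/2201 = -7039577/8374805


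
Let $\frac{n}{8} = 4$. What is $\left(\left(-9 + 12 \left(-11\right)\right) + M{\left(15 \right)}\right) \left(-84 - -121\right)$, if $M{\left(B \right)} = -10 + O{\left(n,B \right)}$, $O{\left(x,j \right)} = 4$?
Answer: $-5439$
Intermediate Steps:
$n = 32$ ($n = 8 \cdot 4 = 32$)
$M{\left(B \right)} = -6$ ($M{\left(B \right)} = -10 + 4 = -6$)
$\left(\left(-9 + 12 \left(-11\right)\right) + M{\left(15 \right)}\right) \left(-84 - -121\right) = \left(\left(-9 + 12 \left(-11\right)\right) - 6\right) \left(-84 - -121\right) = \left(\left(-9 - 132\right) - 6\right) \left(-84 + 121\right) = \left(-141 - 6\right) 37 = \left(-147\right) 37 = -5439$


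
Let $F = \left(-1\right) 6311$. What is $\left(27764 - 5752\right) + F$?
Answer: $15701$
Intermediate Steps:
$F = -6311$
$\left(27764 - 5752\right) + F = \left(27764 - 5752\right) - 6311 = 22012 - 6311 = 15701$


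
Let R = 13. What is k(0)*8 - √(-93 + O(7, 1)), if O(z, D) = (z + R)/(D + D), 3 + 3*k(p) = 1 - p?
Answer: -16/3 - I*√83 ≈ -5.3333 - 9.1104*I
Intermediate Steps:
k(p) = -⅔ - p/3 (k(p) = -1 + (1 - p)/3 = -1 + (⅓ - p/3) = -⅔ - p/3)
O(z, D) = (13 + z)/(2*D) (O(z, D) = (z + 13)/(D + D) = (13 + z)/((2*D)) = (13 + z)*(1/(2*D)) = (13 + z)/(2*D))
k(0)*8 - √(-93 + O(7, 1)) = (-⅔ - ⅓*0)*8 - √(-93 + (½)*(13 + 7)/1) = (-⅔ + 0)*8 - √(-93 + (½)*1*20) = -⅔*8 - √(-93 + 10) = -16/3 - √(-83) = -16/3 - I*√83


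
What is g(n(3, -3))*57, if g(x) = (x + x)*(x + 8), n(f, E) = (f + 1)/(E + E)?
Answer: -1672/3 ≈ -557.33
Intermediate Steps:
n(f, E) = (1 + f)/(2*E) (n(f, E) = (1 + f)/((2*E)) = (1 + f)*(1/(2*E)) = (1 + f)/(2*E))
g(x) = 2*x*(8 + x) (g(x) = (2*x)*(8 + x) = 2*x*(8 + x))
g(n(3, -3))*57 = (2*((½)*(1 + 3)/(-3))*(8 + (½)*(1 + 3)/(-3)))*57 = (2*((½)*(-⅓)*4)*(8 + (½)*(-⅓)*4))*57 = (2*(-⅔)*(8 - ⅔))*57 = (2*(-⅔)*(22/3))*57 = -88/9*57 = -1672/3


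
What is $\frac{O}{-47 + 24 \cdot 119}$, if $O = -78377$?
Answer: $- \frac{78377}{2809} \approx -27.902$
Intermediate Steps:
$\frac{O}{-47 + 24 \cdot 119} = - \frac{78377}{-47 + 24 \cdot 119} = - \frac{78377}{-47 + 2856} = - \frac{78377}{2809}$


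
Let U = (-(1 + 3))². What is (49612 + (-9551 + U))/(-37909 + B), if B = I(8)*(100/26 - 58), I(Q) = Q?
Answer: -521001/498449 ≈ -1.0452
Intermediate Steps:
U = 16 (U = (-1*4)² = (-4)² = 16)
B = -5632/13 (B = 8*(100/26 - 58) = 8*(100*(1/26) - 58) = 8*(50/13 - 58) = 8*(-704/13) = -5632/13 ≈ -433.23)
(49612 + (-9551 + U))/(-37909 + B) = (49612 + (-9551 + 16))/(-37909 - 5632/13) = (49612 - 9535)/(-498449/13) = 40077*(-13/498449) = -521001/498449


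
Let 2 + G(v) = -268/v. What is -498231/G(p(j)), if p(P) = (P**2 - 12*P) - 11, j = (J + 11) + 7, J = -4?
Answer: 8469927/302 ≈ 28046.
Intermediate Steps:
j = 14 (j = (-4 + 11) + 7 = 7 + 7 = 14)
p(P) = -11 + P**2 - 12*P
G(v) = -2 - 268/v
-498231/G(p(j)) = -498231/(-2 - 268/(-11 + 14**2 - 12*14)) = -498231/(-2 - 268/(-11 + 196 - 168)) = -498231/(-2 - 268/17) = -498231/(-302/17) = -498231*(-17/302) = 8469927/302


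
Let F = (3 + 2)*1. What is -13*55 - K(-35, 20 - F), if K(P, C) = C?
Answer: -730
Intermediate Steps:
F = 5 (F = 5*1 = 5)
-13*55 - K(-35, 20 - F) = -13*55 - (20 - 1*5) = -715 - (20 - 5) = -715 - 1*15 = -715 - 15 = -730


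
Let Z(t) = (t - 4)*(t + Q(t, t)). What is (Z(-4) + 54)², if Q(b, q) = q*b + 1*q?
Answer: 100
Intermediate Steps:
Q(b, q) = q + b*q (Q(b, q) = b*q + q = q + b*q)
Z(t) = (-4 + t)*(t + t*(1 + t)) (Z(t) = (t - 4)*(t + t*(1 + t)) = (-4 + t)*(t + t*(1 + t)))
(Z(-4) + 54)² = (-4*(-8 + (-4)² - 2*(-4)) + 54)² = (-4*(-8 + 16 + 8) + 54)² = (-4*16 + 54)² = (-64 + 54)² = (-10)² = 100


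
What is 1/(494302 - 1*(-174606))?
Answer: 1/668908 ≈ 1.4950e-6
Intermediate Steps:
1/(494302 - 1*(-174606)) = 1/(494302 + 174606) = 1/668908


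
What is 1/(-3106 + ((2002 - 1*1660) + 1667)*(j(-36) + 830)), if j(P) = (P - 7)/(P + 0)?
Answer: 36/60003491 ≈ 5.9997e-7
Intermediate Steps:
j(P) = (-7 + P)/P
1/(-3106 + ((2002 - 1*1660) + 1667)*(j(-36) + 830)) = 1/(-3106 + ((2002 - 1*1660) + 1667)*((-7 - 36)/(-36) + 830)) = 1/(-3106 + ((2002 - 1660) + 1667)*(-1/36*(-43) + 830)) = 1/(-3106 + (342 + 1667)*(43/36 + 830)) = 1/(-3106 + 2009*(29923/36)) = 1/(-3106 + 60115307/36) = 1/(60003491/36) = 36/60003491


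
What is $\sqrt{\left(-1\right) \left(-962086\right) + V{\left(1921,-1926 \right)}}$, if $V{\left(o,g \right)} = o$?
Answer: $11 \sqrt{7967} \approx 981.84$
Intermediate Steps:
$\sqrt{\left(-1\right) \left(-962086\right) + V{\left(1921,-1926 \right)}} = \sqrt{\left(-1\right) \left(-962086\right) + 1921} = \sqrt{962086 + 1921} = \sqrt{964007} = 11 \sqrt{7967}$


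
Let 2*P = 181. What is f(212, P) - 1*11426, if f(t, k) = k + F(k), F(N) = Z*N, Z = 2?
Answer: -22309/2 ≈ -11155.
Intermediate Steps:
P = 181/2 (P = (½)*181 = 181/2 ≈ 90.500)
F(N) = 2*N
f(t, k) = 3*k (f(t, k) = k + 2*k = 3*k)
f(212, P) - 1*11426 = 3*(181/2) - 1*11426 = 543/2 - 11426 = -22309/2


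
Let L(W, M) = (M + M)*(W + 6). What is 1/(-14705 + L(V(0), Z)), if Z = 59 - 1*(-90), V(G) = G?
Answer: -1/12917 ≈ -7.7417e-5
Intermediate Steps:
Z = 149 (Z = 59 + 90 = 149)
L(W, M) = 2*M*(6 + W) (L(W, M) = (2*M)*(6 + W) = 2*M*(6 + W))
1/(-14705 + L(V(0), Z)) = 1/(-14705 + 2*149*(6 + 0)) = 1/(-14705 + 2*149*6) = 1/(-14705 + 1788) = 1/(-12917) = -1/12917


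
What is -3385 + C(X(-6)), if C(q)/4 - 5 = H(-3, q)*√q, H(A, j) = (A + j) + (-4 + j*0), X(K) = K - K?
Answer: -3365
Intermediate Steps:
X(K) = 0
H(A, j) = -4 + A + j (H(A, j) = (A + j) + (-4 + 0) = (A + j) - 4 = -4 + A + j)
C(q) = 20 + 4*√q*(-7 + q) (C(q) = 20 + 4*((-4 - 3 + q)*√q) = 20 + 4*((-7 + q)*√q) = 20 + 4*(√q*(-7 + q)) = 20 + 4*√q*(-7 + q))
-3385 + C(X(-6)) = -3385 + (20 + 4*√0*(-7 + 0)) = -3385 + (20 + 4*0*(-7)) = -3385 + (20 + 0) = -3385 + 20 = -3365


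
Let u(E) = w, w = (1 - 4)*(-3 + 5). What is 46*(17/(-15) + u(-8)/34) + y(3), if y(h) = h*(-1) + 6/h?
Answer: -15619/255 ≈ -61.251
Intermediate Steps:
w = -6 (w = -3*2 = -6)
y(h) = -h + 6/h
u(E) = -6
46*(17/(-15) + u(-8)/34) + y(3) = 46*(17/(-15) - 6/34) + (-1*3 + 6/3) = 46*(17*(-1/15) - 6*1/34) + (-3 + 6*(1/3)) = 46*(-17/15 - 3/17) + (-3 + 2) = 46*(-334/255) - 1 = -15364/255 - 1 = -15619/255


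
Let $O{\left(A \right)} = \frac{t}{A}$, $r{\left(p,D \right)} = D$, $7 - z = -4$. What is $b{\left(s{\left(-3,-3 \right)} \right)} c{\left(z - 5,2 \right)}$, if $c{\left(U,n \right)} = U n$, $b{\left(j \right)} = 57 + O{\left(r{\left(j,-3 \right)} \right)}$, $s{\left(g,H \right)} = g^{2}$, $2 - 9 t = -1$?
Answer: $\frac{2048}{3} \approx 682.67$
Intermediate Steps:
$z = 11$ ($z = 7 - -4 = 7 + 4 = 11$)
$t = \frac{1}{3}$ ($t = \frac{2}{9} - - \frac{1}{9} = \frac{2}{9} + \frac{1}{9} = \frac{1}{3} \approx 0.33333$)
$O{\left(A \right)} = \frac{1}{3 A}$
$b{\left(j \right)} = \frac{512}{9}$ ($b{\left(j \right)} = 57 + \frac{1}{3 \left(-3\right)} = 57 + \frac{1}{3} \left(- \frac{1}{3}\right) = 57 - \frac{1}{9} = \frac{512}{9}$)
$b{\left(s{\left(-3,-3 \right)} \right)} c{\left(z - 5,2 \right)} = \frac{512 \left(11 - 5\right) 2}{9} = \frac{512 \cdot 6 \cdot 2}{9} = \frac{512}{9} \cdot 12 = \frac{2048}{3}$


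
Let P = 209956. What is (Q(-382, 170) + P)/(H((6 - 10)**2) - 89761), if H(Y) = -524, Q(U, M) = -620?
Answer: -209336/90285 ≈ -2.3186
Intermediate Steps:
(Q(-382, 170) + P)/(H((6 - 10)**2) - 89761) = (-620 + 209956)/(-524 - 89761) = 209336/(-90285) = 209336*(-1/90285) = -209336/90285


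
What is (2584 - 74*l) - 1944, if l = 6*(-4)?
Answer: 2416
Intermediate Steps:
l = -24
(2584 - 74*l) - 1944 = (2584 - 74*(-24)) - 1944 = (2584 + 1776) - 1944 = 4360 - 1944 = 2416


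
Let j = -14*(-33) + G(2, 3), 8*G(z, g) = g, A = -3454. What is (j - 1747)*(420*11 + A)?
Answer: -5991491/4 ≈ -1.4979e+6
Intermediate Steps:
G(z, g) = g/8
j = 3699/8 (j = -14*(-33) + (⅛)*3 = 462 + 3/8 = 3699/8 ≈ 462.38)
(j - 1747)*(420*11 + A) = (3699/8 - 1747)*(420*11 - 3454) = -10277*(4620 - 3454)/8 = -10277/8*1166 = -5991491/4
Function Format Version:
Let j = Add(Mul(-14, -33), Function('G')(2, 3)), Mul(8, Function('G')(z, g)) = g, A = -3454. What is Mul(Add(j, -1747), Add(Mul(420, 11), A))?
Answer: Rational(-5991491, 4) ≈ -1.4979e+6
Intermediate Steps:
Function('G')(z, g) = Mul(Rational(1, 8), g)
j = Rational(3699, 8) (j = Add(Mul(-14, -33), Mul(Rational(1, 8), 3)) = Add(462, Rational(3, 8)) = Rational(3699, 8) ≈ 462.38)
Mul(Add(j, -1747), Add(Mul(420, 11), A)) = Mul(Add(Rational(3699, 8), -1747), Add(Mul(420, 11), -3454)) = Mul(Rational(-10277, 8), Add(4620, -3454)) = Mul(Rational(-10277, 8), 1166) = Rational(-5991491, 4)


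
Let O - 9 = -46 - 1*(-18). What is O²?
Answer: 361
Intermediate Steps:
O = -19 (O = 9 + (-46 - 1*(-18)) = 9 + (-46 + 18) = 9 - 28 = -19)
O² = (-19)² = 361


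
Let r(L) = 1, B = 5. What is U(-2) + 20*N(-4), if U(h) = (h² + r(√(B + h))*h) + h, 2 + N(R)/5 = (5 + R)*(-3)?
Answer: -500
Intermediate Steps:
N(R) = -85 - 15*R (N(R) = -10 + 5*((5 + R)*(-3)) = -10 + 5*(-15 - 3*R) = -10 + (-75 - 15*R) = -85 - 15*R)
U(h) = h² + 2*h (U(h) = (h² + 1*h) + h = (h² + h) + h = (h + h²) + h = h² + 2*h)
U(-2) + 20*N(-4) = -2*(2 - 2) + 20*(-85 - 15*(-4)) = -2*0 + 20*(-85 + 60) = 0 + 20*(-25) = 0 - 500 = -500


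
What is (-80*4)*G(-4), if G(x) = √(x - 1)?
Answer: -320*I*√5 ≈ -715.54*I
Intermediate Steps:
G(x) = √(-1 + x)
(-80*4)*G(-4) = (-80*4)*√(-1 - 4) = (-20*16)*√(-5) = -320*I*√5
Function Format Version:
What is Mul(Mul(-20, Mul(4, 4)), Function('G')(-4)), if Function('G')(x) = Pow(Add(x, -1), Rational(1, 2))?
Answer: Mul(-320, I, Pow(5, Rational(1, 2))) ≈ Mul(-715.54, I)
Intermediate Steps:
Function('G')(x) = Pow(Add(-1, x), Rational(1, 2))
Mul(Mul(-20, Mul(4, 4)), Function('G')(-4)) = Mul(Mul(-20, Mul(4, 4)), Pow(Add(-1, -4), Rational(1, 2))) = Mul(Mul(-20, 16), Pow(-5, Rational(1, 2))) = Mul(-320, Mul(I, Pow(5, Rational(1, 2)))) = Mul(-320, I, Pow(5, Rational(1, 2)))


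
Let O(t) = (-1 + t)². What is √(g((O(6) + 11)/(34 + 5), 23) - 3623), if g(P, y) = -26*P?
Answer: I*√3647 ≈ 60.39*I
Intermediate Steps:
√(g((O(6) + 11)/(34 + 5), 23) - 3623) = √(-26*((-1 + 6)² + 11)/(34 + 5) - 3623) = √(-26*(5² + 11)/39 - 3623) = √(-26*(25 + 11)/39 - 3623) = √(-936/39 - 3623) = √(-26*12/13 - 3623) = √(-24 - 3623) = √(-3647) = I*√3647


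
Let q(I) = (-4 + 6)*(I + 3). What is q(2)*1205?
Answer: 12050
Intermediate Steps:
q(I) = 6 + 2*I (q(I) = 2*(3 + I) = 6 + 2*I)
q(2)*1205 = (6 + 2*2)*1205 = (6 + 4)*1205 = 10*1205 = 12050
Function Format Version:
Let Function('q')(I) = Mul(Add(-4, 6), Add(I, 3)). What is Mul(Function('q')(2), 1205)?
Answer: 12050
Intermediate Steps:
Function('q')(I) = Add(6, Mul(2, I)) (Function('q')(I) = Mul(2, Add(3, I)) = Add(6, Mul(2, I)))
Mul(Function('q')(2), 1205) = Mul(Add(6, Mul(2, 2)), 1205) = Mul(Add(6, 4), 1205) = Mul(10, 1205) = 12050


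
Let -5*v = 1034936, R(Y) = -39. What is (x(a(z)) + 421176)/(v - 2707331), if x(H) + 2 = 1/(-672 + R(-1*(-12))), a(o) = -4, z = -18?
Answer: -1497273565/10360401201 ≈ -0.14452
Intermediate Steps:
x(H) = -1423/711 (x(H) = -2 + 1/(-672 - 39) = -2 + 1/(-711) = -2 - 1/711 = -1423/711)
v = -1034936/5 (v = -⅕*1034936 = -1034936/5 ≈ -2.0699e+5)
(x(a(z)) + 421176)/(v - 2707331) = (-1423/711 + 421176)/(-1034936/5 - 2707331) = 299454713/(711*(-14571591/5)) = (299454713/711)*(-5/14571591) = -1497273565/10360401201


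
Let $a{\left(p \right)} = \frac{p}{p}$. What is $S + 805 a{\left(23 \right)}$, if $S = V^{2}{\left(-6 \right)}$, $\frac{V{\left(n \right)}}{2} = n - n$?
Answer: $805$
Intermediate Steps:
$V{\left(n \right)} = 0$ ($V{\left(n \right)} = 2 \left(n - n\right) = 2 \cdot 0 = 0$)
$S = 0$ ($S = 0^{2} = 0$)
$a{\left(p \right)} = 1$
$S + 805 a{\left(23 \right)} = 0 + 805 \cdot 1 = 0 + 805 = 805$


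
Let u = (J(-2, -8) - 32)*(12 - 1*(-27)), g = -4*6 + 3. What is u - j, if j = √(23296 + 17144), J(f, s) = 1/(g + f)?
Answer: -28743/23 - 2*√10110 ≈ -1450.8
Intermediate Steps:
g = -21 (g = -24 + 3 = -21)
J(f, s) = 1/(-21 + f)
u = -28743/23 (u = (1/(-21 - 2) - 32)*(12 - 1*(-27)) = (1/(-23) - 32)*(12 + 27) = (-1/23 - 32)*39 = -737/23*39 = -28743/23 ≈ -1249.7)
j = 2*√10110 (j = √40440 = 2*√10110 ≈ 201.10)
u - j = -28743/23 - 2*√10110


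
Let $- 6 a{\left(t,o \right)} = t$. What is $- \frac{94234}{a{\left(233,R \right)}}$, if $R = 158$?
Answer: $\frac{565404}{233} \approx 2426.6$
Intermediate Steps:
$a{\left(t,o \right)} = - \frac{t}{6}$
$- \frac{94234}{a{\left(233,R \right)}} = - \frac{94234}{\left(- \frac{1}{6}\right) 233} = - \frac{94234}{- \frac{233}{6}} = \left(-94234\right) \left(- \frac{6}{233}\right) = \frac{565404}{233}$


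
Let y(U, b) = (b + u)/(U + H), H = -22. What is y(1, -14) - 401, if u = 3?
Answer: -8410/21 ≈ -400.48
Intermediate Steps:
y(U, b) = (3 + b)/(-22 + U) (y(U, b) = (b + 3)/(U - 22) = (3 + b)/(-22 + U))
y(1, -14) - 401 = (3 - 14)/(-22 + 1) - 401 = -11/(-21) - 401 = -1/21*(-11) - 401 = 11/21 - 401 = -8410/21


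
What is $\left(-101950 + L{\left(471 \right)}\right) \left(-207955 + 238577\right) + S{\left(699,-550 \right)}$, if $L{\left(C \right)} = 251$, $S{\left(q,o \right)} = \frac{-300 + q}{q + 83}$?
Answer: $- \frac{2435325339997}{782} \approx -3.1142 \cdot 10^{9}$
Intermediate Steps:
$S{\left(q,o \right)} = \frac{-300 + q}{83 + q}$
$\left(-101950 + L{\left(471 \right)}\right) \left(-207955 + 238577\right) + S{\left(699,-550 \right)} = \left(-101950 + 251\right) \left(-207955 + 238577\right) + \frac{-300 + 699}{83 + 699} = \left(-101699\right) 30622 + \frac{1}{782} \cdot 399 = -3114226778 + \frac{1}{782} \cdot 399 = -3114226778 + \frac{399}{782} = - \frac{2435325339997}{782}$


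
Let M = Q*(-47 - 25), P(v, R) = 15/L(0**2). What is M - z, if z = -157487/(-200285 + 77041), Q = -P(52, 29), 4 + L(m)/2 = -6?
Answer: -619333/11204 ≈ -55.278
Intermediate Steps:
L(m) = -20 (L(m) = -8 + 2*(-6) = -8 - 12 = -20)
P(v, R) = -3/4 (P(v, R) = 15/(-20) = 15*(-1/20) = -3/4)
Q = 3/4 (Q = -1*(-3/4) = 3/4 ≈ 0.75000)
M = -54 (M = 3*(-47 - 25)/4 = (3/4)*(-72) = -54)
z = 14317/11204 (z = -157487/(-123244) = -157487*(-1/123244) = 14317/11204 ≈ 1.2778)
M - z = -54 - 1*14317/11204 = -54 - 14317/11204 = -619333/11204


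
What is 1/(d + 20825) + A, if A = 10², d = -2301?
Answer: 1852401/18524 ≈ 100.00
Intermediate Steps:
A = 100
1/(d + 20825) + A = 1/(-2301 + 20825) + 100 = 1/18524 + 100 = 1852401/18524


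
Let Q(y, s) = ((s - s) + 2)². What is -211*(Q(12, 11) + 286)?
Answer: -61190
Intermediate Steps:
Q(y, s) = 4 (Q(y, s) = (0 + 2)² = 2² = 4)
-211*(Q(12, 11) + 286) = -211*(4 + 286) = -211*290 = -61190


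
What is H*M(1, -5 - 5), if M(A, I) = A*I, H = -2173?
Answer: 21730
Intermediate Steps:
H*M(1, -5 - 5) = -2173*(-5 - 5) = -2173*(-10) = 21730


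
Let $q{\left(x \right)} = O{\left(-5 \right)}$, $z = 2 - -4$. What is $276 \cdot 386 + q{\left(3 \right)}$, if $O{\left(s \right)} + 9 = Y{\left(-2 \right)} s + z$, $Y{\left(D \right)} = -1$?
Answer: $106538$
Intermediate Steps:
$z = 6$ ($z = 2 + 4 = 6$)
$O{\left(s \right)} = -3 - s$ ($O{\left(s \right)} = -9 - \left(-6 + s\right) = -3 - s$)
$q{\left(x \right)} = 2$ ($q{\left(x \right)} = -3 - -5 = -3 + 5 = 2$)
$276 \cdot 386 + q{\left(3 \right)} = 276 \cdot 386 + 2 = 106536 + 2 = 106538$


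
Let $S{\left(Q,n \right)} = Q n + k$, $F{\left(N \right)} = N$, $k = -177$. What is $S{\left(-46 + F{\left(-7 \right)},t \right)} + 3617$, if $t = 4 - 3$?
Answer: $3387$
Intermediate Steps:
$t = 1$ ($t = 4 - 3 = 1$)
$S{\left(Q,n \right)} = -177 + Q n$ ($S{\left(Q,n \right)} = Q n - 177 = -177 + Q n$)
$S{\left(-46 + F{\left(-7 \right)},t \right)} + 3617 = \left(-177 + \left(-46 - 7\right) 1\right) + 3617 = \left(-177 - 53\right) + 3617 = -230 + 3617 = 3387$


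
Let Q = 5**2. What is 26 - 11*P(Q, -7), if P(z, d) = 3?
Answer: -7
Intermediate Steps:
Q = 25
26 - 11*P(Q, -7) = 26 - 11*3 = 26 - 33 = -7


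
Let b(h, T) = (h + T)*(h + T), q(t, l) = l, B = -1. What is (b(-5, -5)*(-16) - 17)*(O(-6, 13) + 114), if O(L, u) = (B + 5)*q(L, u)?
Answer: -268422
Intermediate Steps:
b(h, T) = (T + h)**2 (b(h, T) = (T + h)*(T + h) = (T + h)**2)
O(L, u) = 4*u (O(L, u) = (-1 + 5)*u = 4*u)
(b(-5, -5)*(-16) - 17)*(O(-6, 13) + 114) = ((-5 - 5)**2*(-16) - 17)*(4*13 + 114) = ((-10)**2*(-16) - 17)*(52 + 114) = (100*(-16) - 17)*166 = (-1600 - 17)*166 = -1617*166 = -268422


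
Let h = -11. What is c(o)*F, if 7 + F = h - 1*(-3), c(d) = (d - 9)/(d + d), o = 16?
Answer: -105/32 ≈ -3.2813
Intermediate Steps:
c(d) = (-9 + d)/(2*d) (c(d) = (-9 + d)/((2*d)) = (-9 + d)*(1/(2*d)) = (-9 + d)/(2*d))
F = -15 (F = -7 + (-11 - 1*(-3)) = -7 + (-11 + 3) = -7 - 8 = -15)
c(o)*F = ((½)*(-9 + 16)/16)*(-15) = ((½)*(1/16)*7)*(-15) = (7/32)*(-15) = -105/32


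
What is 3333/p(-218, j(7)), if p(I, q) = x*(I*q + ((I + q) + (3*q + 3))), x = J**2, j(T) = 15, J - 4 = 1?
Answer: -3333/85625 ≈ -0.038926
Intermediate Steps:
J = 5 (J = 4 + 1 = 5)
x = 25 (x = 5**2 = 25)
p(I, q) = 75 + 25*I + 100*q + 25*I*q (p(I, q) = 25*(I*q + ((I + q) + (3*q + 3))) = 25*(I*q + ((I + q) + (3 + 3*q))) = 25*(I*q + (3 + I + 4*q)) = 25*(3 + I + 4*q + I*q) = 75 + 25*I + 100*q + 25*I*q)
3333/p(-218, j(7)) = 3333/(75 + 25*(-218) + 100*15 + 25*(-218)*15) = 3333/(75 - 5450 + 1500 - 81750) = 3333/(-85625) = 3333*(-1/85625) = -3333/85625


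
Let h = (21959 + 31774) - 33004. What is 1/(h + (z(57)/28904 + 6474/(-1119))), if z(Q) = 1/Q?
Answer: 614527944/12734994386125 ≈ 4.8255e-5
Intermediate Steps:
h = 20729 (h = 53733 - 33004 = 20729)
1/(h + (z(57)/28904 + 6474/(-1119))) = 1/(20729 + (1/(57*28904) + 6474/(-1119))) = 1/(20729 + ((1/57)*(1/28904) + 6474*(-1/1119))) = 1/(20729 + (1/1647528 - 2158/373)) = 1/(20729 - 3555365051/614527944) = 1/(12734994386125/614527944) = 614527944/12734994386125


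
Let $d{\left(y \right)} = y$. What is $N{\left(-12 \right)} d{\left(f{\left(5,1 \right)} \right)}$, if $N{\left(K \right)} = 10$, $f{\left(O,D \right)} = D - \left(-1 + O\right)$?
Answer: $-30$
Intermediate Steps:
$f{\left(O,D \right)} = 1 + D - O$ ($f{\left(O,D \right)} = D - \left(-1 + O\right) = 1 + D - O$)
$N{\left(-12 \right)} d{\left(f{\left(5,1 \right)} \right)} = 10 \left(1 + 1 - 5\right) = 10 \left(-3\right) = -30$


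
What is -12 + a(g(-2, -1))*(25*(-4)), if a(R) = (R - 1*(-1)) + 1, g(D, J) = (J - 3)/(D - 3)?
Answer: -292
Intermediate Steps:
g(D, J) = (-3 + J)/(-3 + D)
a(R) = 2 + R (a(R) = (R + 1) + 1 = (1 + R) + 1 = 2 + R)
-12 + a(g(-2, -1))*(25*(-4)) = -12 + (2 + (-3 - 1)/(-3 - 2))*(25*(-4)) = -12 + (2 - 4/(-5))*(-100) = -12 + (2 - ⅕*(-4))*(-100) = -12 + (2 + ⅘)*(-100) = -12 + (14/5)*(-100) = -12 - 280 = -292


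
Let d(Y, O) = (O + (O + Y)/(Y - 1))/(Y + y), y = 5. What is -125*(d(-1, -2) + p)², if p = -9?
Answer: -666125/64 ≈ -10408.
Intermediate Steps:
d(Y, O) = (O + (O + Y)/(-1 + Y))/(5 + Y) (d(Y, O) = (O + (O + Y)/(Y - 1))/(Y + 5) = (O + (O + Y)/(-1 + Y))/(5 + Y))
-125*(d(-1, -2) + p)² = -125*(-(1 - 2)/(-5 + (-1)² + 4*(-1)) - 9)² = -125*(-1*(-1)/(-5 + 1 - 4) - 9)² = -125*(-1*(-1)/(-8) - 9)² = -125*(-1*(-⅛)*(-1) - 9)² = -125*(-⅛ - 9)² = -125*(-73/8)² = -125*5329/64 = -666125/64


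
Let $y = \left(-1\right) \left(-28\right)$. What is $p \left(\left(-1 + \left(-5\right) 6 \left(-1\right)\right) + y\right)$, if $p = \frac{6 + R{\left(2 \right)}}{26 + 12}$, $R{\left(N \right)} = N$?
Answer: $12$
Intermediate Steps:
$y = 28$
$p = \frac{4}{19}$ ($p = \frac{6 + 2}{26 + 12} = \frac{8}{38} = 8 \cdot \frac{1}{38} = \frac{4}{19} \approx 0.21053$)
$p \left(\left(-1 + \left(-5\right) 6 \left(-1\right)\right) + y\right) = \frac{4 \left(\left(-1 + \left(-5\right) 6 \left(-1\right)\right) + 28\right)}{19} = \frac{4 \left(\left(-1 - -30\right) + 28\right)}{19} = \frac{4 \left(\left(-1 + 30\right) + 28\right)}{19} = \frac{4 \left(29 + 28\right)}{19} = \frac{4}{19} \cdot 57 = 12$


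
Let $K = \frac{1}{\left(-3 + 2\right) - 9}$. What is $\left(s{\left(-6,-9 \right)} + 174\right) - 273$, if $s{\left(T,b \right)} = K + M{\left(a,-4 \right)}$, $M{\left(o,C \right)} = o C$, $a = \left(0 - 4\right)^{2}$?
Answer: $- \frac{1631}{10} \approx -163.1$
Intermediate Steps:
$a = 16$ ($a = \left(-4\right)^{2} = 16$)
$M{\left(o,C \right)} = C o$
$K = - \frac{1}{10}$ ($K = \frac{1}{-1 - 9} = \frac{1}{-10} = - \frac{1}{10} \approx -0.1$)
$s{\left(T,b \right)} = - \frac{641}{10}$ ($s{\left(T,b \right)} = - \frac{1}{10} - 64 = - \frac{641}{10}$)
$\left(s{\left(-6,-9 \right)} + 174\right) - 273 = \left(- \frac{641}{10} + 174\right) - 273 = \frac{1099}{10} - 273 = - \frac{1631}{10}$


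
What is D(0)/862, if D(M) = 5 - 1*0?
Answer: 5/862 ≈ 0.0058005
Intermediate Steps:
D(M) = 5 (D(M) = 5 + 0 = 5)
D(0)/862 = 5/862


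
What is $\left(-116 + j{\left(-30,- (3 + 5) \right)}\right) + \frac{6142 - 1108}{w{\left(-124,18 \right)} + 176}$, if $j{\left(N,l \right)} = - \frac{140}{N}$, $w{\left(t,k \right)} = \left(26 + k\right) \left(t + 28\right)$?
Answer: $- \frac{683567}{6072} \approx -112.58$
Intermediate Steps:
$w{\left(t,k \right)} = \left(26 + k\right) \left(28 + t\right)$
$\left(-116 + j{\left(-30,- (3 + 5) \right)}\right) + \frac{6142 - 1108}{w{\left(-124,18 \right)} + 176} = \left(-116 - \frac{140}{-30}\right) + \frac{6142 - 1108}{\left(728 + 26 \left(-124\right) + 28 \cdot 18 + 18 \left(-124\right)\right) + 176} = \left(-116 - - \frac{14}{3}\right) + \frac{5034}{\left(728 - 3224 + 504 - 2232\right) + 176} = \left(-116 + \frac{14}{3}\right) + \frac{5034}{-4224 + 176} = - \frac{334}{3} + \frac{5034}{-4048} = - \frac{334}{3} + 5034 \left(- \frac{1}{4048}\right) = - \frac{334}{3} - \frac{2517}{2024} = - \frac{683567}{6072}$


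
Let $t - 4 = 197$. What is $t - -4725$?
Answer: $4926$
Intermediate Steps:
$t = 201$ ($t = 4 + 197 = 201$)
$t - -4725 = 201 - -4725 = 201 + 4725 = 4926$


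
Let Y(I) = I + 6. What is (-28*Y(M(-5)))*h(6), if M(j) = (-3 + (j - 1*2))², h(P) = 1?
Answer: -2968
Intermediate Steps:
M(j) = (-5 + j)² (M(j) = (-3 + (j - 2))² = (-3 + (-2 + j))² = (-5 + j)²)
Y(I) = 6 + I
(-28*Y(M(-5)))*h(6) = -28*(6 + (-5 - 5)²)*1 = -28*(6 + (-10)²)*1 = -28*(6 + 100)*1 = -28*106*1 = -2968*1 = -2968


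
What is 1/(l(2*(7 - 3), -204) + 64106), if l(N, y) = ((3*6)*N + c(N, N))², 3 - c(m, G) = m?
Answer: 1/83427 ≈ 1.1987e-5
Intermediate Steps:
c(m, G) = 3 - m
l(N, y) = (3 + 17*N)² (l(N, y) = ((3*6)*N + (3 - N))² = (18*N + (3 - N))² = (3 + 17*N)²)
1/(l(2*(7 - 3), -204) + 64106) = 1/((3 + 17*(2*(7 - 3)))² + 64106) = 1/((3 + 17*(2*4))² + 64106) = 1/((3 + 17*8)² + 64106) = 1/((3 + 136)² + 64106) = 1/(139² + 64106) = 1/(19321 + 64106) = 1/83427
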